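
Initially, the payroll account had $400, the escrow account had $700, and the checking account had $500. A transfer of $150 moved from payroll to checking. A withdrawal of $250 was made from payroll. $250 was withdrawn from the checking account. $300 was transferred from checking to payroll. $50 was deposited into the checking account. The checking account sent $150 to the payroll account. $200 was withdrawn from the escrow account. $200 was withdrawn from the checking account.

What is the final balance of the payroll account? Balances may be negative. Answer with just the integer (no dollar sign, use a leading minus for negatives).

Answer: 450

Derivation:
Tracking account balances step by step:
Start: payroll=400, escrow=700, checking=500
Event 1 (transfer 150 payroll -> checking): payroll: 400 - 150 = 250, checking: 500 + 150 = 650. Balances: payroll=250, escrow=700, checking=650
Event 2 (withdraw 250 from payroll): payroll: 250 - 250 = 0. Balances: payroll=0, escrow=700, checking=650
Event 3 (withdraw 250 from checking): checking: 650 - 250 = 400. Balances: payroll=0, escrow=700, checking=400
Event 4 (transfer 300 checking -> payroll): checking: 400 - 300 = 100, payroll: 0 + 300 = 300. Balances: payroll=300, escrow=700, checking=100
Event 5 (deposit 50 to checking): checking: 100 + 50 = 150. Balances: payroll=300, escrow=700, checking=150
Event 6 (transfer 150 checking -> payroll): checking: 150 - 150 = 0, payroll: 300 + 150 = 450. Balances: payroll=450, escrow=700, checking=0
Event 7 (withdraw 200 from escrow): escrow: 700 - 200 = 500. Balances: payroll=450, escrow=500, checking=0
Event 8 (withdraw 200 from checking): checking: 0 - 200 = -200. Balances: payroll=450, escrow=500, checking=-200

Final balance of payroll: 450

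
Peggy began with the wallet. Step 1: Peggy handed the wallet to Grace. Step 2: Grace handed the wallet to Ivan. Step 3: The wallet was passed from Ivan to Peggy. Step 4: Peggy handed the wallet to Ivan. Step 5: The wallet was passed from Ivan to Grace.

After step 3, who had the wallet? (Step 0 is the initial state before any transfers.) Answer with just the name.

Answer: Peggy

Derivation:
Tracking the wallet holder through step 3:
After step 0 (start): Peggy
After step 1: Grace
After step 2: Ivan
After step 3: Peggy

At step 3, the holder is Peggy.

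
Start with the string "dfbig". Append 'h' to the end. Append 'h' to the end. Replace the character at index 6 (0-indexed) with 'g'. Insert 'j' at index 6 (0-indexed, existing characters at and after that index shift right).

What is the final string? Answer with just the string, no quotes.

Answer: dfbighjg

Derivation:
Applying each edit step by step:
Start: "dfbig"
Op 1 (append 'h'): "dfbig" -> "dfbigh"
Op 2 (append 'h'): "dfbigh" -> "dfbighh"
Op 3 (replace idx 6: 'h' -> 'g'): "dfbighh" -> "dfbighg"
Op 4 (insert 'j' at idx 6): "dfbighg" -> "dfbighjg"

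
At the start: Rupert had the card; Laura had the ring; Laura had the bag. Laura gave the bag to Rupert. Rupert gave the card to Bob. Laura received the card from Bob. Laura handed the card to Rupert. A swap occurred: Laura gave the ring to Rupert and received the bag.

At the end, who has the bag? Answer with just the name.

Answer: Laura

Derivation:
Tracking all object holders:
Start: card:Rupert, ring:Laura, bag:Laura
Event 1 (give bag: Laura -> Rupert). State: card:Rupert, ring:Laura, bag:Rupert
Event 2 (give card: Rupert -> Bob). State: card:Bob, ring:Laura, bag:Rupert
Event 3 (give card: Bob -> Laura). State: card:Laura, ring:Laura, bag:Rupert
Event 4 (give card: Laura -> Rupert). State: card:Rupert, ring:Laura, bag:Rupert
Event 5 (swap ring<->bag: now ring:Rupert, bag:Laura). State: card:Rupert, ring:Rupert, bag:Laura

Final state: card:Rupert, ring:Rupert, bag:Laura
The bag is held by Laura.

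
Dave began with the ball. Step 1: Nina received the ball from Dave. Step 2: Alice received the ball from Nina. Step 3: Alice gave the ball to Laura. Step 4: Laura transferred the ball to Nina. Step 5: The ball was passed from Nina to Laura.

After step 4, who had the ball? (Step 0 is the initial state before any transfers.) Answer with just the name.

Answer: Nina

Derivation:
Tracking the ball holder through step 4:
After step 0 (start): Dave
After step 1: Nina
After step 2: Alice
After step 3: Laura
After step 4: Nina

At step 4, the holder is Nina.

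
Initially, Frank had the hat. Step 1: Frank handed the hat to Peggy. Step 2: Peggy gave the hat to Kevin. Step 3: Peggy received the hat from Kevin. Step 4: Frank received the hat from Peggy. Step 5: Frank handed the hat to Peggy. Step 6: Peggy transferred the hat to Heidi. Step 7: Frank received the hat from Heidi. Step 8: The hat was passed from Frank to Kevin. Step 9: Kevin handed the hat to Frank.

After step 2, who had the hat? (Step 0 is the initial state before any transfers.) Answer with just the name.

Tracking the hat holder through step 2:
After step 0 (start): Frank
After step 1: Peggy
After step 2: Kevin

At step 2, the holder is Kevin.

Answer: Kevin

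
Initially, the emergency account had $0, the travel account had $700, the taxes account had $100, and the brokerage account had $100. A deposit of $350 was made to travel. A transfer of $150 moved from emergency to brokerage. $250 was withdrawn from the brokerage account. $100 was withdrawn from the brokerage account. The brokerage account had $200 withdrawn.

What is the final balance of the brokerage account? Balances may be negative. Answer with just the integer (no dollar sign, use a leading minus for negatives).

Answer: -300

Derivation:
Tracking account balances step by step:
Start: emergency=0, travel=700, taxes=100, brokerage=100
Event 1 (deposit 350 to travel): travel: 700 + 350 = 1050. Balances: emergency=0, travel=1050, taxes=100, brokerage=100
Event 2 (transfer 150 emergency -> brokerage): emergency: 0 - 150 = -150, brokerage: 100 + 150 = 250. Balances: emergency=-150, travel=1050, taxes=100, brokerage=250
Event 3 (withdraw 250 from brokerage): brokerage: 250 - 250 = 0. Balances: emergency=-150, travel=1050, taxes=100, brokerage=0
Event 4 (withdraw 100 from brokerage): brokerage: 0 - 100 = -100. Balances: emergency=-150, travel=1050, taxes=100, brokerage=-100
Event 5 (withdraw 200 from brokerage): brokerage: -100 - 200 = -300. Balances: emergency=-150, travel=1050, taxes=100, brokerage=-300

Final balance of brokerage: -300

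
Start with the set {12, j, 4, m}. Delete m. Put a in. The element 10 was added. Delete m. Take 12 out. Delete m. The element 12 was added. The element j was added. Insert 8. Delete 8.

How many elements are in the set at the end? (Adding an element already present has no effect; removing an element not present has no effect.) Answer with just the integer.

Tracking the set through each operation:
Start: {12, 4, j, m}
Event 1 (remove m): removed. Set: {12, 4, j}
Event 2 (add a): added. Set: {12, 4, a, j}
Event 3 (add 10): added. Set: {10, 12, 4, a, j}
Event 4 (remove m): not present, no change. Set: {10, 12, 4, a, j}
Event 5 (remove 12): removed. Set: {10, 4, a, j}
Event 6 (remove m): not present, no change. Set: {10, 4, a, j}
Event 7 (add 12): added. Set: {10, 12, 4, a, j}
Event 8 (add j): already present, no change. Set: {10, 12, 4, a, j}
Event 9 (add 8): added. Set: {10, 12, 4, 8, a, j}
Event 10 (remove 8): removed. Set: {10, 12, 4, a, j}

Final set: {10, 12, 4, a, j} (size 5)

Answer: 5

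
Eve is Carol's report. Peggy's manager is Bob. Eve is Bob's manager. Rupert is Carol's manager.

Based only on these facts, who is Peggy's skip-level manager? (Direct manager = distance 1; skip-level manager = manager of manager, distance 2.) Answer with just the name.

Answer: Eve

Derivation:
Reconstructing the manager chain from the given facts:
  Rupert -> Carol -> Eve -> Bob -> Peggy
(each arrow means 'manager of the next')
Positions in the chain (0 = top):
  position of Rupert: 0
  position of Carol: 1
  position of Eve: 2
  position of Bob: 3
  position of Peggy: 4

Peggy is at position 4; the skip-level manager is 2 steps up the chain, i.e. position 2: Eve.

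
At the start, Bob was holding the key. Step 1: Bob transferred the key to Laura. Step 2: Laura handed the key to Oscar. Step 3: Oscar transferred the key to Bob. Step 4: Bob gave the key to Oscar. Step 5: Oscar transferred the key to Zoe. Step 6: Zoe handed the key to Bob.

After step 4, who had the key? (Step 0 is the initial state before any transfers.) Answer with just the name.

Tracking the key holder through step 4:
After step 0 (start): Bob
After step 1: Laura
After step 2: Oscar
After step 3: Bob
After step 4: Oscar

At step 4, the holder is Oscar.

Answer: Oscar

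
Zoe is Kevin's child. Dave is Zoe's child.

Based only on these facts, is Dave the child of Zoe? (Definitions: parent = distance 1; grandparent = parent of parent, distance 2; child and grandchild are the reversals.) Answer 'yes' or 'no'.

Reconstructing the parent chain from the given facts:
  Kevin -> Zoe -> Dave
(each arrow means 'parent of the next')
Positions in the chain (0 = top):
  position of Kevin: 0
  position of Zoe: 1
  position of Dave: 2

Dave is at position 2, Zoe is at position 1; signed distance (j - i) = -1.
'child' requires j - i = -1. Actual distance is -1, so the relation HOLDS.

Answer: yes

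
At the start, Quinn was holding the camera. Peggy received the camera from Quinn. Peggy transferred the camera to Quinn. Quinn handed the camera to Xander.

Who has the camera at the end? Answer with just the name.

Answer: Xander

Derivation:
Tracking the camera through each event:
Start: Quinn has the camera.
After event 1: Peggy has the camera.
After event 2: Quinn has the camera.
After event 3: Xander has the camera.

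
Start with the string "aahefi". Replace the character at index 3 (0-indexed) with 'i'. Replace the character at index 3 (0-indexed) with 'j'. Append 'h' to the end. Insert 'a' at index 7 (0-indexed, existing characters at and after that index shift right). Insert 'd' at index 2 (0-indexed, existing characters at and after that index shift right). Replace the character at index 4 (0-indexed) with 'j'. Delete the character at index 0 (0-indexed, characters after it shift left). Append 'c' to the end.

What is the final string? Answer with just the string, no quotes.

Applying each edit step by step:
Start: "aahefi"
Op 1 (replace idx 3: 'e' -> 'i'): "aahefi" -> "aahifi"
Op 2 (replace idx 3: 'i' -> 'j'): "aahifi" -> "aahjfi"
Op 3 (append 'h'): "aahjfi" -> "aahjfih"
Op 4 (insert 'a' at idx 7): "aahjfih" -> "aahjfiha"
Op 5 (insert 'd' at idx 2): "aahjfiha" -> "aadhjfiha"
Op 6 (replace idx 4: 'j' -> 'j'): "aadhjfiha" -> "aadhjfiha"
Op 7 (delete idx 0 = 'a'): "aadhjfiha" -> "adhjfiha"
Op 8 (append 'c'): "adhjfiha" -> "adhjfihac"

Answer: adhjfihac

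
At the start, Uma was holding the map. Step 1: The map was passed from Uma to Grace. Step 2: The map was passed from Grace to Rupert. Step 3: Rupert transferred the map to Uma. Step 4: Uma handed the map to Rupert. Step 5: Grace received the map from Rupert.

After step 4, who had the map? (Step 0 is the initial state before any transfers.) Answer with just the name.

Tracking the map holder through step 4:
After step 0 (start): Uma
After step 1: Grace
After step 2: Rupert
After step 3: Uma
After step 4: Rupert

At step 4, the holder is Rupert.

Answer: Rupert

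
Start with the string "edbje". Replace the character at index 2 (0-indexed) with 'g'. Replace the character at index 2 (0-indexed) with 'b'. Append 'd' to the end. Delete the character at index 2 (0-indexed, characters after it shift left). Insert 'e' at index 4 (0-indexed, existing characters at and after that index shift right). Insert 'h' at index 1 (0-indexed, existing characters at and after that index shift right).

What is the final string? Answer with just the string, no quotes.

Answer: ehdjeed

Derivation:
Applying each edit step by step:
Start: "edbje"
Op 1 (replace idx 2: 'b' -> 'g'): "edbje" -> "edgje"
Op 2 (replace idx 2: 'g' -> 'b'): "edgje" -> "edbje"
Op 3 (append 'd'): "edbje" -> "edbjed"
Op 4 (delete idx 2 = 'b'): "edbjed" -> "edjed"
Op 5 (insert 'e' at idx 4): "edjed" -> "edjeed"
Op 6 (insert 'h' at idx 1): "edjeed" -> "ehdjeed"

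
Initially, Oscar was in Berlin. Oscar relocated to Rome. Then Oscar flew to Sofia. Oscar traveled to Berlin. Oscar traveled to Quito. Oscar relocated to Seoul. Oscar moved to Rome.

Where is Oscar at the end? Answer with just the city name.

Answer: Rome

Derivation:
Tracking Oscar's location:
Start: Oscar is in Berlin.
After move 1: Berlin -> Rome. Oscar is in Rome.
After move 2: Rome -> Sofia. Oscar is in Sofia.
After move 3: Sofia -> Berlin. Oscar is in Berlin.
After move 4: Berlin -> Quito. Oscar is in Quito.
After move 5: Quito -> Seoul. Oscar is in Seoul.
After move 6: Seoul -> Rome. Oscar is in Rome.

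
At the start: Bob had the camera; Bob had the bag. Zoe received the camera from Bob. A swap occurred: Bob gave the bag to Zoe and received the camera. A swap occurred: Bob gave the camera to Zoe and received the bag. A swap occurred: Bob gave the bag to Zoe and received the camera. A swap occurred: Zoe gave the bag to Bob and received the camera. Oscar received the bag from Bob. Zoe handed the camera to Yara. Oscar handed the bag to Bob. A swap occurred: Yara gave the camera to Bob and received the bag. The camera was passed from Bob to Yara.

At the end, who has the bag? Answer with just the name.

Answer: Yara

Derivation:
Tracking all object holders:
Start: camera:Bob, bag:Bob
Event 1 (give camera: Bob -> Zoe). State: camera:Zoe, bag:Bob
Event 2 (swap bag<->camera: now bag:Zoe, camera:Bob). State: camera:Bob, bag:Zoe
Event 3 (swap camera<->bag: now camera:Zoe, bag:Bob). State: camera:Zoe, bag:Bob
Event 4 (swap bag<->camera: now bag:Zoe, camera:Bob). State: camera:Bob, bag:Zoe
Event 5 (swap bag<->camera: now bag:Bob, camera:Zoe). State: camera:Zoe, bag:Bob
Event 6 (give bag: Bob -> Oscar). State: camera:Zoe, bag:Oscar
Event 7 (give camera: Zoe -> Yara). State: camera:Yara, bag:Oscar
Event 8 (give bag: Oscar -> Bob). State: camera:Yara, bag:Bob
Event 9 (swap camera<->bag: now camera:Bob, bag:Yara). State: camera:Bob, bag:Yara
Event 10 (give camera: Bob -> Yara). State: camera:Yara, bag:Yara

Final state: camera:Yara, bag:Yara
The bag is held by Yara.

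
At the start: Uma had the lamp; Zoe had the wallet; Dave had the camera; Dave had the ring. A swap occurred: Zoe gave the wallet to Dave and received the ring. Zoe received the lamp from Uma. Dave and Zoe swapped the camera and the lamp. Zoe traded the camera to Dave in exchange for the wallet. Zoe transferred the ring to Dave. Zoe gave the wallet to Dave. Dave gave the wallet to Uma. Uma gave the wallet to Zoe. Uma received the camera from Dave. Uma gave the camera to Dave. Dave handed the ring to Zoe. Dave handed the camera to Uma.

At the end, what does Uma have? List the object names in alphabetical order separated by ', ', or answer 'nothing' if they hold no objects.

Tracking all object holders:
Start: lamp:Uma, wallet:Zoe, camera:Dave, ring:Dave
Event 1 (swap wallet<->ring: now wallet:Dave, ring:Zoe). State: lamp:Uma, wallet:Dave, camera:Dave, ring:Zoe
Event 2 (give lamp: Uma -> Zoe). State: lamp:Zoe, wallet:Dave, camera:Dave, ring:Zoe
Event 3 (swap camera<->lamp: now camera:Zoe, lamp:Dave). State: lamp:Dave, wallet:Dave, camera:Zoe, ring:Zoe
Event 4 (swap camera<->wallet: now camera:Dave, wallet:Zoe). State: lamp:Dave, wallet:Zoe, camera:Dave, ring:Zoe
Event 5 (give ring: Zoe -> Dave). State: lamp:Dave, wallet:Zoe, camera:Dave, ring:Dave
Event 6 (give wallet: Zoe -> Dave). State: lamp:Dave, wallet:Dave, camera:Dave, ring:Dave
Event 7 (give wallet: Dave -> Uma). State: lamp:Dave, wallet:Uma, camera:Dave, ring:Dave
Event 8 (give wallet: Uma -> Zoe). State: lamp:Dave, wallet:Zoe, camera:Dave, ring:Dave
Event 9 (give camera: Dave -> Uma). State: lamp:Dave, wallet:Zoe, camera:Uma, ring:Dave
Event 10 (give camera: Uma -> Dave). State: lamp:Dave, wallet:Zoe, camera:Dave, ring:Dave
Event 11 (give ring: Dave -> Zoe). State: lamp:Dave, wallet:Zoe, camera:Dave, ring:Zoe
Event 12 (give camera: Dave -> Uma). State: lamp:Dave, wallet:Zoe, camera:Uma, ring:Zoe

Final state: lamp:Dave, wallet:Zoe, camera:Uma, ring:Zoe
Uma holds: camera.

Answer: camera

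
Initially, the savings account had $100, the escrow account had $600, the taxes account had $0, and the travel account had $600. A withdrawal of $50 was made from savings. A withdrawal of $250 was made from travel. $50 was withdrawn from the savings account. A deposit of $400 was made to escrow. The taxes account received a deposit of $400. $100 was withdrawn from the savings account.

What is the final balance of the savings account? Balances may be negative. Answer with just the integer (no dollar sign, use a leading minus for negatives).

Tracking account balances step by step:
Start: savings=100, escrow=600, taxes=0, travel=600
Event 1 (withdraw 50 from savings): savings: 100 - 50 = 50. Balances: savings=50, escrow=600, taxes=0, travel=600
Event 2 (withdraw 250 from travel): travel: 600 - 250 = 350. Balances: savings=50, escrow=600, taxes=0, travel=350
Event 3 (withdraw 50 from savings): savings: 50 - 50 = 0. Balances: savings=0, escrow=600, taxes=0, travel=350
Event 4 (deposit 400 to escrow): escrow: 600 + 400 = 1000. Balances: savings=0, escrow=1000, taxes=0, travel=350
Event 5 (deposit 400 to taxes): taxes: 0 + 400 = 400. Balances: savings=0, escrow=1000, taxes=400, travel=350
Event 6 (withdraw 100 from savings): savings: 0 - 100 = -100. Balances: savings=-100, escrow=1000, taxes=400, travel=350

Final balance of savings: -100

Answer: -100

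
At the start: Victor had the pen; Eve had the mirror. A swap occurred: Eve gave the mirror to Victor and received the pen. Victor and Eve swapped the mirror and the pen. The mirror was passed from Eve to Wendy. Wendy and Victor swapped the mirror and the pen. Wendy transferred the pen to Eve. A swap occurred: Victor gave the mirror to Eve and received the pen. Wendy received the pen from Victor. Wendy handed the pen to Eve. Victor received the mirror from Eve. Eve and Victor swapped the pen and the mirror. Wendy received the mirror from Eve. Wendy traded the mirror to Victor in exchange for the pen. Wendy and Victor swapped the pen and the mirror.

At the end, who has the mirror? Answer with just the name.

Answer: Wendy

Derivation:
Tracking all object holders:
Start: pen:Victor, mirror:Eve
Event 1 (swap mirror<->pen: now mirror:Victor, pen:Eve). State: pen:Eve, mirror:Victor
Event 2 (swap mirror<->pen: now mirror:Eve, pen:Victor). State: pen:Victor, mirror:Eve
Event 3 (give mirror: Eve -> Wendy). State: pen:Victor, mirror:Wendy
Event 4 (swap mirror<->pen: now mirror:Victor, pen:Wendy). State: pen:Wendy, mirror:Victor
Event 5 (give pen: Wendy -> Eve). State: pen:Eve, mirror:Victor
Event 6 (swap mirror<->pen: now mirror:Eve, pen:Victor). State: pen:Victor, mirror:Eve
Event 7 (give pen: Victor -> Wendy). State: pen:Wendy, mirror:Eve
Event 8 (give pen: Wendy -> Eve). State: pen:Eve, mirror:Eve
Event 9 (give mirror: Eve -> Victor). State: pen:Eve, mirror:Victor
Event 10 (swap pen<->mirror: now pen:Victor, mirror:Eve). State: pen:Victor, mirror:Eve
Event 11 (give mirror: Eve -> Wendy). State: pen:Victor, mirror:Wendy
Event 12 (swap mirror<->pen: now mirror:Victor, pen:Wendy). State: pen:Wendy, mirror:Victor
Event 13 (swap pen<->mirror: now pen:Victor, mirror:Wendy). State: pen:Victor, mirror:Wendy

Final state: pen:Victor, mirror:Wendy
The mirror is held by Wendy.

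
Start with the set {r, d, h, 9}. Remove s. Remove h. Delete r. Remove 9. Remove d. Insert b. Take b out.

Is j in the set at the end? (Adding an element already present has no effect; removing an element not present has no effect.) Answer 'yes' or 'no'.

Answer: no

Derivation:
Tracking the set through each operation:
Start: {9, d, h, r}
Event 1 (remove s): not present, no change. Set: {9, d, h, r}
Event 2 (remove h): removed. Set: {9, d, r}
Event 3 (remove r): removed. Set: {9, d}
Event 4 (remove 9): removed. Set: {d}
Event 5 (remove d): removed. Set: {}
Event 6 (add b): added. Set: {b}
Event 7 (remove b): removed. Set: {}

Final set: {} (size 0)
j is NOT in the final set.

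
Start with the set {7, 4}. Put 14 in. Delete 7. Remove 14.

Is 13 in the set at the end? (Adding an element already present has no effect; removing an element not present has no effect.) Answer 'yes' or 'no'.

Answer: no

Derivation:
Tracking the set through each operation:
Start: {4, 7}
Event 1 (add 14): added. Set: {14, 4, 7}
Event 2 (remove 7): removed. Set: {14, 4}
Event 3 (remove 14): removed. Set: {4}

Final set: {4} (size 1)
13 is NOT in the final set.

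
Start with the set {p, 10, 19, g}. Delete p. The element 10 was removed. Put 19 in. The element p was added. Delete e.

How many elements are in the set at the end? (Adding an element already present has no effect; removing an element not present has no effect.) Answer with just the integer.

Answer: 3

Derivation:
Tracking the set through each operation:
Start: {10, 19, g, p}
Event 1 (remove p): removed. Set: {10, 19, g}
Event 2 (remove 10): removed. Set: {19, g}
Event 3 (add 19): already present, no change. Set: {19, g}
Event 4 (add p): added. Set: {19, g, p}
Event 5 (remove e): not present, no change. Set: {19, g, p}

Final set: {19, g, p} (size 3)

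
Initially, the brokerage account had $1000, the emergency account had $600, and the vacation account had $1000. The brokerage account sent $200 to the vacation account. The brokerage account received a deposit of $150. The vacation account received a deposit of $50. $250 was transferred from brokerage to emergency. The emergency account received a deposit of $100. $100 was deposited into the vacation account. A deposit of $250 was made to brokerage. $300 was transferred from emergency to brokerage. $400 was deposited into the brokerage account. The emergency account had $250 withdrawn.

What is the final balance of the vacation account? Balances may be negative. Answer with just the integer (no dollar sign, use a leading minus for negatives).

Tracking account balances step by step:
Start: brokerage=1000, emergency=600, vacation=1000
Event 1 (transfer 200 brokerage -> vacation): brokerage: 1000 - 200 = 800, vacation: 1000 + 200 = 1200. Balances: brokerage=800, emergency=600, vacation=1200
Event 2 (deposit 150 to brokerage): brokerage: 800 + 150 = 950. Balances: brokerage=950, emergency=600, vacation=1200
Event 3 (deposit 50 to vacation): vacation: 1200 + 50 = 1250. Balances: brokerage=950, emergency=600, vacation=1250
Event 4 (transfer 250 brokerage -> emergency): brokerage: 950 - 250 = 700, emergency: 600 + 250 = 850. Balances: brokerage=700, emergency=850, vacation=1250
Event 5 (deposit 100 to emergency): emergency: 850 + 100 = 950. Balances: brokerage=700, emergency=950, vacation=1250
Event 6 (deposit 100 to vacation): vacation: 1250 + 100 = 1350. Balances: brokerage=700, emergency=950, vacation=1350
Event 7 (deposit 250 to brokerage): brokerage: 700 + 250 = 950. Balances: brokerage=950, emergency=950, vacation=1350
Event 8 (transfer 300 emergency -> brokerage): emergency: 950 - 300 = 650, brokerage: 950 + 300 = 1250. Balances: brokerage=1250, emergency=650, vacation=1350
Event 9 (deposit 400 to brokerage): brokerage: 1250 + 400 = 1650. Balances: brokerage=1650, emergency=650, vacation=1350
Event 10 (withdraw 250 from emergency): emergency: 650 - 250 = 400. Balances: brokerage=1650, emergency=400, vacation=1350

Final balance of vacation: 1350

Answer: 1350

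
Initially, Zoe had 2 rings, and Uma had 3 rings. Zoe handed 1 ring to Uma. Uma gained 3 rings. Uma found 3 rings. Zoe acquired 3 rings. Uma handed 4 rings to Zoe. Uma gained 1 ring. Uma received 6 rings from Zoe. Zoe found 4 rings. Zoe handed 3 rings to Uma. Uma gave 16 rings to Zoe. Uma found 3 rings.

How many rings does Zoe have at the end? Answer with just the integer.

Tracking counts step by step:
Start: Zoe=2, Uma=3
Event 1 (Zoe -> Uma, 1): Zoe: 2 -> 1, Uma: 3 -> 4. State: Zoe=1, Uma=4
Event 2 (Uma +3): Uma: 4 -> 7. State: Zoe=1, Uma=7
Event 3 (Uma +3): Uma: 7 -> 10. State: Zoe=1, Uma=10
Event 4 (Zoe +3): Zoe: 1 -> 4. State: Zoe=4, Uma=10
Event 5 (Uma -> Zoe, 4): Uma: 10 -> 6, Zoe: 4 -> 8. State: Zoe=8, Uma=6
Event 6 (Uma +1): Uma: 6 -> 7. State: Zoe=8, Uma=7
Event 7 (Zoe -> Uma, 6): Zoe: 8 -> 2, Uma: 7 -> 13. State: Zoe=2, Uma=13
Event 8 (Zoe +4): Zoe: 2 -> 6. State: Zoe=6, Uma=13
Event 9 (Zoe -> Uma, 3): Zoe: 6 -> 3, Uma: 13 -> 16. State: Zoe=3, Uma=16
Event 10 (Uma -> Zoe, 16): Uma: 16 -> 0, Zoe: 3 -> 19. State: Zoe=19, Uma=0
Event 11 (Uma +3): Uma: 0 -> 3. State: Zoe=19, Uma=3

Zoe's final count: 19

Answer: 19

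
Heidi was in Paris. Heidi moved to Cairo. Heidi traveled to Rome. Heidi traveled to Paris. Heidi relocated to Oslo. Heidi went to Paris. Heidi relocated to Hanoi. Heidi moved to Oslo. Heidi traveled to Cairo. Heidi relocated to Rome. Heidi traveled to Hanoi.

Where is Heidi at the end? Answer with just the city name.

Tracking Heidi's location:
Start: Heidi is in Paris.
After move 1: Paris -> Cairo. Heidi is in Cairo.
After move 2: Cairo -> Rome. Heidi is in Rome.
After move 3: Rome -> Paris. Heidi is in Paris.
After move 4: Paris -> Oslo. Heidi is in Oslo.
After move 5: Oslo -> Paris. Heidi is in Paris.
After move 6: Paris -> Hanoi. Heidi is in Hanoi.
After move 7: Hanoi -> Oslo. Heidi is in Oslo.
After move 8: Oslo -> Cairo. Heidi is in Cairo.
After move 9: Cairo -> Rome. Heidi is in Rome.
After move 10: Rome -> Hanoi. Heidi is in Hanoi.

Answer: Hanoi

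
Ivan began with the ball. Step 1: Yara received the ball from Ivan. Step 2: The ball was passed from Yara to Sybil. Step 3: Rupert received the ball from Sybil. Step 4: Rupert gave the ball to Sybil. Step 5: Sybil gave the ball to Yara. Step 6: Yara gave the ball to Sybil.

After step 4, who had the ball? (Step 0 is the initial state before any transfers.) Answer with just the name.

Tracking the ball holder through step 4:
After step 0 (start): Ivan
After step 1: Yara
After step 2: Sybil
After step 3: Rupert
After step 4: Sybil

At step 4, the holder is Sybil.

Answer: Sybil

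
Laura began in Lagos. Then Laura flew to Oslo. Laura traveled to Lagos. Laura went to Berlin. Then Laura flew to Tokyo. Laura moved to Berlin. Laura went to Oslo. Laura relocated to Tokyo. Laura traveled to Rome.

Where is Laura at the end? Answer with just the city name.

Tracking Laura's location:
Start: Laura is in Lagos.
After move 1: Lagos -> Oslo. Laura is in Oslo.
After move 2: Oslo -> Lagos. Laura is in Lagos.
After move 3: Lagos -> Berlin. Laura is in Berlin.
After move 4: Berlin -> Tokyo. Laura is in Tokyo.
After move 5: Tokyo -> Berlin. Laura is in Berlin.
After move 6: Berlin -> Oslo. Laura is in Oslo.
After move 7: Oslo -> Tokyo. Laura is in Tokyo.
After move 8: Tokyo -> Rome. Laura is in Rome.

Answer: Rome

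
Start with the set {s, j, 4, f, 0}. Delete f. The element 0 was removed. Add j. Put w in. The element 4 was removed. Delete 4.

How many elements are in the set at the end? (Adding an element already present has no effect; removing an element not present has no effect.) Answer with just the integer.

Answer: 3

Derivation:
Tracking the set through each operation:
Start: {0, 4, f, j, s}
Event 1 (remove f): removed. Set: {0, 4, j, s}
Event 2 (remove 0): removed. Set: {4, j, s}
Event 3 (add j): already present, no change. Set: {4, j, s}
Event 4 (add w): added. Set: {4, j, s, w}
Event 5 (remove 4): removed. Set: {j, s, w}
Event 6 (remove 4): not present, no change. Set: {j, s, w}

Final set: {j, s, w} (size 3)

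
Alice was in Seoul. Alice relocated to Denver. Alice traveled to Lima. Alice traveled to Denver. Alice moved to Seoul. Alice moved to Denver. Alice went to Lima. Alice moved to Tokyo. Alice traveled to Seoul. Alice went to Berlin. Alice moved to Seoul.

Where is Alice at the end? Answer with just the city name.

Tracking Alice's location:
Start: Alice is in Seoul.
After move 1: Seoul -> Denver. Alice is in Denver.
After move 2: Denver -> Lima. Alice is in Lima.
After move 3: Lima -> Denver. Alice is in Denver.
After move 4: Denver -> Seoul. Alice is in Seoul.
After move 5: Seoul -> Denver. Alice is in Denver.
After move 6: Denver -> Lima. Alice is in Lima.
After move 7: Lima -> Tokyo. Alice is in Tokyo.
After move 8: Tokyo -> Seoul. Alice is in Seoul.
After move 9: Seoul -> Berlin. Alice is in Berlin.
After move 10: Berlin -> Seoul. Alice is in Seoul.

Answer: Seoul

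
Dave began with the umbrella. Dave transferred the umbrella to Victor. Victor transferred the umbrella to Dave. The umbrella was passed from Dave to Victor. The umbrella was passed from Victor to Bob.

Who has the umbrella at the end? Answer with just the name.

Tracking the umbrella through each event:
Start: Dave has the umbrella.
After event 1: Victor has the umbrella.
After event 2: Dave has the umbrella.
After event 3: Victor has the umbrella.
After event 4: Bob has the umbrella.

Answer: Bob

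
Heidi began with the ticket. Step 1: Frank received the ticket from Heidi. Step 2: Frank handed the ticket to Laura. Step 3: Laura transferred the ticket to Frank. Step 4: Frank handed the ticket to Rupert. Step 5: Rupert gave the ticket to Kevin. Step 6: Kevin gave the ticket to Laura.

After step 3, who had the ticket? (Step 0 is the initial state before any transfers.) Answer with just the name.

Tracking the ticket holder through step 3:
After step 0 (start): Heidi
After step 1: Frank
After step 2: Laura
After step 3: Frank

At step 3, the holder is Frank.

Answer: Frank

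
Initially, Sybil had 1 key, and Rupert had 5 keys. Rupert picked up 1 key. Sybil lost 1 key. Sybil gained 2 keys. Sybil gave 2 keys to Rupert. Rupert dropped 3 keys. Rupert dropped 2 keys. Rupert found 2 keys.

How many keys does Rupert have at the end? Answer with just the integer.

Tracking counts step by step:
Start: Sybil=1, Rupert=5
Event 1 (Rupert +1): Rupert: 5 -> 6. State: Sybil=1, Rupert=6
Event 2 (Sybil -1): Sybil: 1 -> 0. State: Sybil=0, Rupert=6
Event 3 (Sybil +2): Sybil: 0 -> 2. State: Sybil=2, Rupert=6
Event 4 (Sybil -> Rupert, 2): Sybil: 2 -> 0, Rupert: 6 -> 8. State: Sybil=0, Rupert=8
Event 5 (Rupert -3): Rupert: 8 -> 5. State: Sybil=0, Rupert=5
Event 6 (Rupert -2): Rupert: 5 -> 3. State: Sybil=0, Rupert=3
Event 7 (Rupert +2): Rupert: 3 -> 5. State: Sybil=0, Rupert=5

Rupert's final count: 5

Answer: 5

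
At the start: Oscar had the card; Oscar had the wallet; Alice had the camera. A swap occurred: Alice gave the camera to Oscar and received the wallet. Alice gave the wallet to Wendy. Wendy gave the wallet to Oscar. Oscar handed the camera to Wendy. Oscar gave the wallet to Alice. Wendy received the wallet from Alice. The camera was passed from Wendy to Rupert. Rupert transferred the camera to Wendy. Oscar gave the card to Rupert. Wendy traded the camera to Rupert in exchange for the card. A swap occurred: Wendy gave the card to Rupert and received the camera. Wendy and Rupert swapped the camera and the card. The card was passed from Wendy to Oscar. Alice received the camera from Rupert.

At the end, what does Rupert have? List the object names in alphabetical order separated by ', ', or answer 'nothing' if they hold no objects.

Tracking all object holders:
Start: card:Oscar, wallet:Oscar, camera:Alice
Event 1 (swap camera<->wallet: now camera:Oscar, wallet:Alice). State: card:Oscar, wallet:Alice, camera:Oscar
Event 2 (give wallet: Alice -> Wendy). State: card:Oscar, wallet:Wendy, camera:Oscar
Event 3 (give wallet: Wendy -> Oscar). State: card:Oscar, wallet:Oscar, camera:Oscar
Event 4 (give camera: Oscar -> Wendy). State: card:Oscar, wallet:Oscar, camera:Wendy
Event 5 (give wallet: Oscar -> Alice). State: card:Oscar, wallet:Alice, camera:Wendy
Event 6 (give wallet: Alice -> Wendy). State: card:Oscar, wallet:Wendy, camera:Wendy
Event 7 (give camera: Wendy -> Rupert). State: card:Oscar, wallet:Wendy, camera:Rupert
Event 8 (give camera: Rupert -> Wendy). State: card:Oscar, wallet:Wendy, camera:Wendy
Event 9 (give card: Oscar -> Rupert). State: card:Rupert, wallet:Wendy, camera:Wendy
Event 10 (swap camera<->card: now camera:Rupert, card:Wendy). State: card:Wendy, wallet:Wendy, camera:Rupert
Event 11 (swap card<->camera: now card:Rupert, camera:Wendy). State: card:Rupert, wallet:Wendy, camera:Wendy
Event 12 (swap camera<->card: now camera:Rupert, card:Wendy). State: card:Wendy, wallet:Wendy, camera:Rupert
Event 13 (give card: Wendy -> Oscar). State: card:Oscar, wallet:Wendy, camera:Rupert
Event 14 (give camera: Rupert -> Alice). State: card:Oscar, wallet:Wendy, camera:Alice

Final state: card:Oscar, wallet:Wendy, camera:Alice
Rupert holds: (nothing).

Answer: nothing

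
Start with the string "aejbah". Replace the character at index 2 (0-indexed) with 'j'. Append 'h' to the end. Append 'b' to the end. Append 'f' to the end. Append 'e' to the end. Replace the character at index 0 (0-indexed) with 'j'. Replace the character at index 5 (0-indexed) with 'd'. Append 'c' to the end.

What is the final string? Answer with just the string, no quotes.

Answer: jejbadhbfec

Derivation:
Applying each edit step by step:
Start: "aejbah"
Op 1 (replace idx 2: 'j' -> 'j'): "aejbah" -> "aejbah"
Op 2 (append 'h'): "aejbah" -> "aejbahh"
Op 3 (append 'b'): "aejbahh" -> "aejbahhb"
Op 4 (append 'f'): "aejbahhb" -> "aejbahhbf"
Op 5 (append 'e'): "aejbahhbf" -> "aejbahhbfe"
Op 6 (replace idx 0: 'a' -> 'j'): "aejbahhbfe" -> "jejbahhbfe"
Op 7 (replace idx 5: 'h' -> 'd'): "jejbahhbfe" -> "jejbadhbfe"
Op 8 (append 'c'): "jejbadhbfe" -> "jejbadhbfec"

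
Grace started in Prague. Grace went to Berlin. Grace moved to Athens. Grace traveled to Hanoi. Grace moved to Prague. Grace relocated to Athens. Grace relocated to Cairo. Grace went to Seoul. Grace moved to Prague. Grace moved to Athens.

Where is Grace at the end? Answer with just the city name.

Answer: Athens

Derivation:
Tracking Grace's location:
Start: Grace is in Prague.
After move 1: Prague -> Berlin. Grace is in Berlin.
After move 2: Berlin -> Athens. Grace is in Athens.
After move 3: Athens -> Hanoi. Grace is in Hanoi.
After move 4: Hanoi -> Prague. Grace is in Prague.
After move 5: Prague -> Athens. Grace is in Athens.
After move 6: Athens -> Cairo. Grace is in Cairo.
After move 7: Cairo -> Seoul. Grace is in Seoul.
After move 8: Seoul -> Prague. Grace is in Prague.
After move 9: Prague -> Athens. Grace is in Athens.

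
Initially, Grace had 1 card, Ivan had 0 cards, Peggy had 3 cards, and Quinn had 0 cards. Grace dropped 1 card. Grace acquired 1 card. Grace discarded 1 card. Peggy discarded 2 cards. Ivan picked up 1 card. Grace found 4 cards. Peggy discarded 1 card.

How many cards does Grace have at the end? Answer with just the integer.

Answer: 4

Derivation:
Tracking counts step by step:
Start: Grace=1, Ivan=0, Peggy=3, Quinn=0
Event 1 (Grace -1): Grace: 1 -> 0. State: Grace=0, Ivan=0, Peggy=3, Quinn=0
Event 2 (Grace +1): Grace: 0 -> 1. State: Grace=1, Ivan=0, Peggy=3, Quinn=0
Event 3 (Grace -1): Grace: 1 -> 0. State: Grace=0, Ivan=0, Peggy=3, Quinn=0
Event 4 (Peggy -2): Peggy: 3 -> 1. State: Grace=0, Ivan=0, Peggy=1, Quinn=0
Event 5 (Ivan +1): Ivan: 0 -> 1. State: Grace=0, Ivan=1, Peggy=1, Quinn=0
Event 6 (Grace +4): Grace: 0 -> 4. State: Grace=4, Ivan=1, Peggy=1, Quinn=0
Event 7 (Peggy -1): Peggy: 1 -> 0. State: Grace=4, Ivan=1, Peggy=0, Quinn=0

Grace's final count: 4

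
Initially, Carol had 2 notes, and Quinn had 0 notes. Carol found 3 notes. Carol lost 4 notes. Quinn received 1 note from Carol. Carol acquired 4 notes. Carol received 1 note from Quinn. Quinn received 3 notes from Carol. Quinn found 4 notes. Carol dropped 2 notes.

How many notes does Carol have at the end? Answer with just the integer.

Answer: 0

Derivation:
Tracking counts step by step:
Start: Carol=2, Quinn=0
Event 1 (Carol +3): Carol: 2 -> 5. State: Carol=5, Quinn=0
Event 2 (Carol -4): Carol: 5 -> 1. State: Carol=1, Quinn=0
Event 3 (Carol -> Quinn, 1): Carol: 1 -> 0, Quinn: 0 -> 1. State: Carol=0, Quinn=1
Event 4 (Carol +4): Carol: 0 -> 4. State: Carol=4, Quinn=1
Event 5 (Quinn -> Carol, 1): Quinn: 1 -> 0, Carol: 4 -> 5. State: Carol=5, Quinn=0
Event 6 (Carol -> Quinn, 3): Carol: 5 -> 2, Quinn: 0 -> 3. State: Carol=2, Quinn=3
Event 7 (Quinn +4): Quinn: 3 -> 7. State: Carol=2, Quinn=7
Event 8 (Carol -2): Carol: 2 -> 0. State: Carol=0, Quinn=7

Carol's final count: 0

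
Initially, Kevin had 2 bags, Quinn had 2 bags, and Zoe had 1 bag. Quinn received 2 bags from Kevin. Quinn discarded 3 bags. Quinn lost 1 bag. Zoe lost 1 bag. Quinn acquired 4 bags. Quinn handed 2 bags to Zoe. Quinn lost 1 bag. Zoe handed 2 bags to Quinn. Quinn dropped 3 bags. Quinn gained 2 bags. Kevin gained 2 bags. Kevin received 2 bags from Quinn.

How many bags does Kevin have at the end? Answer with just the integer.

Tracking counts step by step:
Start: Kevin=2, Quinn=2, Zoe=1
Event 1 (Kevin -> Quinn, 2): Kevin: 2 -> 0, Quinn: 2 -> 4. State: Kevin=0, Quinn=4, Zoe=1
Event 2 (Quinn -3): Quinn: 4 -> 1. State: Kevin=0, Quinn=1, Zoe=1
Event 3 (Quinn -1): Quinn: 1 -> 0. State: Kevin=0, Quinn=0, Zoe=1
Event 4 (Zoe -1): Zoe: 1 -> 0. State: Kevin=0, Quinn=0, Zoe=0
Event 5 (Quinn +4): Quinn: 0 -> 4. State: Kevin=0, Quinn=4, Zoe=0
Event 6 (Quinn -> Zoe, 2): Quinn: 4 -> 2, Zoe: 0 -> 2. State: Kevin=0, Quinn=2, Zoe=2
Event 7 (Quinn -1): Quinn: 2 -> 1. State: Kevin=0, Quinn=1, Zoe=2
Event 8 (Zoe -> Quinn, 2): Zoe: 2 -> 0, Quinn: 1 -> 3. State: Kevin=0, Quinn=3, Zoe=0
Event 9 (Quinn -3): Quinn: 3 -> 0. State: Kevin=0, Quinn=0, Zoe=0
Event 10 (Quinn +2): Quinn: 0 -> 2. State: Kevin=0, Quinn=2, Zoe=0
Event 11 (Kevin +2): Kevin: 0 -> 2. State: Kevin=2, Quinn=2, Zoe=0
Event 12 (Quinn -> Kevin, 2): Quinn: 2 -> 0, Kevin: 2 -> 4. State: Kevin=4, Quinn=0, Zoe=0

Kevin's final count: 4

Answer: 4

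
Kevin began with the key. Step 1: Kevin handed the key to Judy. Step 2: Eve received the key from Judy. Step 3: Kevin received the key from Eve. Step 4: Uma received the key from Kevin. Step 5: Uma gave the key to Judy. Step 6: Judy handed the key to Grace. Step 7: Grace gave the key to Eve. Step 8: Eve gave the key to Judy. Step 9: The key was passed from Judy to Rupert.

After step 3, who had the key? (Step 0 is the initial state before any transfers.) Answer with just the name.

Answer: Kevin

Derivation:
Tracking the key holder through step 3:
After step 0 (start): Kevin
After step 1: Judy
After step 2: Eve
After step 3: Kevin

At step 3, the holder is Kevin.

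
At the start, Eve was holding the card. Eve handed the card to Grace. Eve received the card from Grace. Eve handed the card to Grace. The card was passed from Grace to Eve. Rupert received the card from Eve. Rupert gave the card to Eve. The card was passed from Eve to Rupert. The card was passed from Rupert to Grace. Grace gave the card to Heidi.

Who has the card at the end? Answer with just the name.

Answer: Heidi

Derivation:
Tracking the card through each event:
Start: Eve has the card.
After event 1: Grace has the card.
After event 2: Eve has the card.
After event 3: Grace has the card.
After event 4: Eve has the card.
After event 5: Rupert has the card.
After event 6: Eve has the card.
After event 7: Rupert has the card.
After event 8: Grace has the card.
After event 9: Heidi has the card.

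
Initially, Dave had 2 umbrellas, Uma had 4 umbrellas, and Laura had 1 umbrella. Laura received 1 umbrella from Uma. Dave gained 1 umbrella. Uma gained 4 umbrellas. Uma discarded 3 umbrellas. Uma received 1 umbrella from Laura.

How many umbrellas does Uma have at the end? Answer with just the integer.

Answer: 5

Derivation:
Tracking counts step by step:
Start: Dave=2, Uma=4, Laura=1
Event 1 (Uma -> Laura, 1): Uma: 4 -> 3, Laura: 1 -> 2. State: Dave=2, Uma=3, Laura=2
Event 2 (Dave +1): Dave: 2 -> 3. State: Dave=3, Uma=3, Laura=2
Event 3 (Uma +4): Uma: 3 -> 7. State: Dave=3, Uma=7, Laura=2
Event 4 (Uma -3): Uma: 7 -> 4. State: Dave=3, Uma=4, Laura=2
Event 5 (Laura -> Uma, 1): Laura: 2 -> 1, Uma: 4 -> 5. State: Dave=3, Uma=5, Laura=1

Uma's final count: 5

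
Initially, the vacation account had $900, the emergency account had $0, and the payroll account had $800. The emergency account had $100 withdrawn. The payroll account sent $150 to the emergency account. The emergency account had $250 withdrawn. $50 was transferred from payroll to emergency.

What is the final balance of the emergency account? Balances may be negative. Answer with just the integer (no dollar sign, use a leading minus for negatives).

Tracking account balances step by step:
Start: vacation=900, emergency=0, payroll=800
Event 1 (withdraw 100 from emergency): emergency: 0 - 100 = -100. Balances: vacation=900, emergency=-100, payroll=800
Event 2 (transfer 150 payroll -> emergency): payroll: 800 - 150 = 650, emergency: -100 + 150 = 50. Balances: vacation=900, emergency=50, payroll=650
Event 3 (withdraw 250 from emergency): emergency: 50 - 250 = -200. Balances: vacation=900, emergency=-200, payroll=650
Event 4 (transfer 50 payroll -> emergency): payroll: 650 - 50 = 600, emergency: -200 + 50 = -150. Balances: vacation=900, emergency=-150, payroll=600

Final balance of emergency: -150

Answer: -150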